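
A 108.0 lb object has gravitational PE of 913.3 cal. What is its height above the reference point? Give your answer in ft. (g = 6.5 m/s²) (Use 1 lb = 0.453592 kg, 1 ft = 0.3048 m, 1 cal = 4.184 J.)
Convert to SI: m = 48.9879 kg, PE = 3821.25 J
h = PE/(mg) = 3821.25/(48.9879·6.5) = 12.0006 m = 39.37 ft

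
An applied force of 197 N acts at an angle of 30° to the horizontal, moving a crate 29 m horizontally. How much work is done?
W = F·d·cosθ = (197)(29)cos(30°) = 4948 J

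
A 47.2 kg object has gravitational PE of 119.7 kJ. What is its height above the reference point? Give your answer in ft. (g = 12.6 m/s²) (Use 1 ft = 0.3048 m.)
Convert to SI: m = 47.2 kg, PE = 119700 J
h = PE/(mg) = 119700/(47.2·12.6) = 201.271 m = 660.3 ft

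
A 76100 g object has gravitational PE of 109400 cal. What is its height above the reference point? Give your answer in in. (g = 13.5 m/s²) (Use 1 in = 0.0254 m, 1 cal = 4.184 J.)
Convert to SI: m = 76.1 kg, PE = 457730 J
h = PE/(mg) = 457730/(76.1·13.5) = 445.544 m = 17540 in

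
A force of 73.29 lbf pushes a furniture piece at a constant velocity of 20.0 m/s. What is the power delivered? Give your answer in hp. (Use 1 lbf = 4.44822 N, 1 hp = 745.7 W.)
Convert to SI: F = 326.01 N, v = 20.0 m/s
P = Fv = (326.01)(20.0) = 6520.2 W = 8.744 hp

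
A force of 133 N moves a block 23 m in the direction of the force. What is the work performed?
W = F·d = (133)(23) = 3059 J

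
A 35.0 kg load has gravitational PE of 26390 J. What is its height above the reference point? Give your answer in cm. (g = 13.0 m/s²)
h = PE/(mg) = 26390.0/(35.0·13.0) = 58.0 m = 5800 cm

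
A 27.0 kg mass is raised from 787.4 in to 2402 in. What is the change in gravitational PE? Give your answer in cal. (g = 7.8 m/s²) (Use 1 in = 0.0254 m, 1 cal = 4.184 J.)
Convert to SI: m = 27.0 kg, Δh = 41.0108 m
ΔPE = mgΔh = (27.0)(7.8)(41.0108) = 8636.88 J = 2064 cal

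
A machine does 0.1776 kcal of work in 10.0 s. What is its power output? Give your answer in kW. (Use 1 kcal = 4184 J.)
Convert to SI: W = 743.078 J, t = 10.0 s
P = W/t = 743.078/10.0 = 74.3078 W = 0.07431 kW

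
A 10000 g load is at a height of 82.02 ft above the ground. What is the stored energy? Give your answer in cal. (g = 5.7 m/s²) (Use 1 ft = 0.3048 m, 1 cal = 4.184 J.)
Convert to SI: m = 10.0 kg, h = 24.9997 m
PE = mgh = (10.0)(5.7)(24.9997) = 1424.98 J = 340.6 cal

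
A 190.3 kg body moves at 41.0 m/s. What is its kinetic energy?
KE = ½mv² = ½(190.3)(41.0)² = 159900 J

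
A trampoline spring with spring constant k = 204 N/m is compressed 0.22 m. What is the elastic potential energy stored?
PE = ½kx² = ½(204)(0.22)² = 4.937 J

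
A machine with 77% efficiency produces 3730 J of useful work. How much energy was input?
W_in = W_out/η = 3730/0.77 = 4844 J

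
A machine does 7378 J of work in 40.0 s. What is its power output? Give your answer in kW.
P = W/t = 7378.0/40.0 = 184.45 W = 0.1845 kW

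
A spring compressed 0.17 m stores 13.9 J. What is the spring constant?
k = 2·PE/x² = 2·13.9/(0.17)² = 961.9 N/m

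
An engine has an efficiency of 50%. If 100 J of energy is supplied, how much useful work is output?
W_out = η·W_in = 0.5·100 = 50.0 J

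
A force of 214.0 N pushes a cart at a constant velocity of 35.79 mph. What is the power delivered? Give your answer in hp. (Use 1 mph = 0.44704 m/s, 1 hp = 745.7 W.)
Convert to SI: F = 214.0 N, v = 15.9996 m/s
P = Fv = (214.0)(15.9996) = 3423.91 W = 4.592 hp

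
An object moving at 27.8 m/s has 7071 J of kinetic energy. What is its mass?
m = 2·KE/v² = 2·7071/(27.8)² = 18.3 kg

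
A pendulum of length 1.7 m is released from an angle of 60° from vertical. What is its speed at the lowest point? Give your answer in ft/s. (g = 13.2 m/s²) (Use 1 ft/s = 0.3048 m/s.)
h = L(1 − cosθ) = 1.7(1 − cos60°) = 0.85 m
v = √(2gh) = √(2·13.2·0.85) = 4.73709 m/s = 15.54 ft/s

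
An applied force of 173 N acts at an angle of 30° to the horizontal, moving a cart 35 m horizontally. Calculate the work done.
W = F·d·cosθ = (173)(35)cos(30°) = 5244 J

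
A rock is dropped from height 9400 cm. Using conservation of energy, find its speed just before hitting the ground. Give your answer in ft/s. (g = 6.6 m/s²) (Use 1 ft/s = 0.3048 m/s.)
Convert to SI: h = 94.0 m
mgh = ½mv² ⇒ v = √(2gh) = √(2·6.6·94.0) = 35.225 m/s = 115.6 ft/s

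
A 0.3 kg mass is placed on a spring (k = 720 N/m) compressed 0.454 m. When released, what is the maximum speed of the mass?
½kx² = ½mv² ⇒ v = x√(k/m) = (0.454)√(720/0.3) = 22.24 m/s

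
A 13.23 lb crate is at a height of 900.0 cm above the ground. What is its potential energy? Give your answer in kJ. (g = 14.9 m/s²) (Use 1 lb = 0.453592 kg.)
Convert to SI: m = 6.00102 kg, h = 9.0 m
PE = mgh = (6.00102)(14.9)(9.0) = 804.737 J = 0.8047 kJ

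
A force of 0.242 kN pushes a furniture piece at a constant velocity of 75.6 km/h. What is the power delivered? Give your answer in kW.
Convert to SI: F = 242.0 N, v = 21.0 m/s
P = Fv = (242.0)(21.0) = 5082.0 W = 5.082 kW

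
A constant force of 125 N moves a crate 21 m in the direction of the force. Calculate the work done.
W = F·d = (125)(21) = 2625 J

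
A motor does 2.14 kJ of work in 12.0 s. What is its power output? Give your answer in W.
Convert to SI: W = 2140.0 J, t = 12.0 s
P = W/t = 2140.0/12.0 = 178.3 W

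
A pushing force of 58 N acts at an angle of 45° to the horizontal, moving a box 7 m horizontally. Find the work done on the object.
W = F·d·cosθ = (58)(7)cos(45°) = 287.1 J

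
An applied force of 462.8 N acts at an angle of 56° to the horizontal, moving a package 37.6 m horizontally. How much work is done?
W = F·d·cosθ = (462.8)(37.6)cos(56°) = 9731 J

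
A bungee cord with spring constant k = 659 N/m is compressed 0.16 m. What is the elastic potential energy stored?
PE = ½kx² = ½(659)(0.16)² = 8.435 J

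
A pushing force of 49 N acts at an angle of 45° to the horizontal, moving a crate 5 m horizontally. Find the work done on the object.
W = F·d·cosθ = (49)(5)cos(45°) = 173.2 J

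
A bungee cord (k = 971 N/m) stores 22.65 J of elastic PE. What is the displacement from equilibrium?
x = √(2·PE/k) = √(2·22.65/971) = 0.216 m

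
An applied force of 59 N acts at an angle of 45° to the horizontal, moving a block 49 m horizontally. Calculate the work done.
W = F·d·cosθ = (59)(49)cos(45°) = 2044 J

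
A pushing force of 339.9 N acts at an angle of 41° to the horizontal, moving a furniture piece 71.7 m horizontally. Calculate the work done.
W = F·d·cosθ = (339.9)(71.7)cos(41°) = 18390 J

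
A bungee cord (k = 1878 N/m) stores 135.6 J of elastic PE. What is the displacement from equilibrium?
x = √(2·PE/k) = √(2·135.6/1878) = 0.38 m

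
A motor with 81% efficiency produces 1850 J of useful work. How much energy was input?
W_in = W_out/η = 1850/0.81 = 2284 J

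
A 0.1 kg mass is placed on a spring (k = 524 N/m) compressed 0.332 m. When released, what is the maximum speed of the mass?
½kx² = ½mv² ⇒ v = x√(k/m) = (0.332)√(524/0.1) = 24.03 m/s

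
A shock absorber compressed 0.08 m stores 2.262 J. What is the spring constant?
k = 2·PE/x² = 2·2.262/(0.08)² = 706.9 N/m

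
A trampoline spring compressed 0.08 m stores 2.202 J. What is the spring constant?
k = 2·PE/x² = 2·2.202/(0.08)² = 688.1 N/m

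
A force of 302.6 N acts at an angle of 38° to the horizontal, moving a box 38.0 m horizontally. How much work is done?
W = F·d·cosθ = (302.6)(38.0)cos(38°) = 9061 J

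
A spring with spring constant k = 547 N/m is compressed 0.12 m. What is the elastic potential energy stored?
PE = ½kx² = ½(547)(0.12)² = 3.938 J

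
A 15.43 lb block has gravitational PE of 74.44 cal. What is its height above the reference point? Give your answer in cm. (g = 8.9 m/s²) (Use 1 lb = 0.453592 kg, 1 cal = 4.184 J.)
Convert to SI: m = 6.99892 kg, PE = 311.457 J
h = PE/(mg) = 311.457/(6.99892·8.9) = 5.00008 m = 500.0 cm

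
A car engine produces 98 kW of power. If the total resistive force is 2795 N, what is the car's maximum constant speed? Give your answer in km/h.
P = Fv ⇒ v = P/F = 98000 W/2795.0 N = 35.0626 m/s = 126.2 km/h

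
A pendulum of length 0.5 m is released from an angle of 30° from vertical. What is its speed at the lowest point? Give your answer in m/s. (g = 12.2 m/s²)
h = L(1 − cosθ) = 0.5(1 − cos30°) = 0.0669873 m
v = √(2gh) = √(2·12.2·0.0669873) = 1.278 m/s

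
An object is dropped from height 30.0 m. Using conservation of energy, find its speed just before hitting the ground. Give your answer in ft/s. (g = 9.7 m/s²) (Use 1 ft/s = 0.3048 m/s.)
mgh = ½mv² ⇒ v = √(2gh) = √(2·9.7·30.0) = 24.1247 m/s = 79.15 ft/s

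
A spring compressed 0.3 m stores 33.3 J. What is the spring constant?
k = 2·PE/x² = 2·33.3/(0.3)² = 740.0 N/m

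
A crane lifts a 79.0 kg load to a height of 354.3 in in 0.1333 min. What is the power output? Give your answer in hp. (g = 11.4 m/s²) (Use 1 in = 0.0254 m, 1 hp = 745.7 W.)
Convert to SI: m = 79.0 kg, h = 8.99922 m, t = 7.998 s
P = mgh/t = (79.0)(11.4)(8.99922)/7.998 = 1013.34 W = 1.359 hp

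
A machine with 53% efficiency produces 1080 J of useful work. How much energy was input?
W_in = W_out/η = 1080/0.53 = 2038 J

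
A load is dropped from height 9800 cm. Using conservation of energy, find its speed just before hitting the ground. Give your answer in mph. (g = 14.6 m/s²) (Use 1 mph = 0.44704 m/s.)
Convert to SI: h = 98.0 m
mgh = ½mv² ⇒ v = √(2gh) = √(2·14.6·98.0) = 53.4939 m/s = 119.7 mph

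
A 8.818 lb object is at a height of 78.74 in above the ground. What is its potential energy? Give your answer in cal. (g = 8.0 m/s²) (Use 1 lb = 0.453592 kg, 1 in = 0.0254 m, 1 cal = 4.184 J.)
Convert to SI: m = 3.99977 kg, h = 2.0 m
PE = mgh = (3.99977)(8.0)(2.0) = 63.9963 J = 15.3 cal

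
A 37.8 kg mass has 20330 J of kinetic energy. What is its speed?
v = √(2·KE/m) = √(2·20330/37.8) = 32.8 m/s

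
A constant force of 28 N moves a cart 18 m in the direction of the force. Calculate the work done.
W = F·d = (28)(18) = 504.0 J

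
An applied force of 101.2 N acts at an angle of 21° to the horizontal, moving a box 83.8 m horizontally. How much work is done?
W = F·d·cosθ = (101.2)(83.8)cos(21°) = 7917 J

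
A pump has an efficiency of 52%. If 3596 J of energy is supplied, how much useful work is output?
W_out = η·W_in = 0.52·3596 = 1869.92 J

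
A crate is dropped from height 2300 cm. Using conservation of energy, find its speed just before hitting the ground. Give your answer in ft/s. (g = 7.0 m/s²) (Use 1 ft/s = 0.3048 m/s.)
Convert to SI: h = 23.0 m
mgh = ½mv² ⇒ v = √(2gh) = √(2·7.0·23.0) = 17.9444 m/s = 58.87 ft/s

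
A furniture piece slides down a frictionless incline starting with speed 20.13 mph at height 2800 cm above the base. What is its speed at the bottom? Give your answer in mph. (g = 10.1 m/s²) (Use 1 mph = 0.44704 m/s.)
Convert to SI: v₀ = 8.99892 m/s, h = 28.0 m
½mv₀² + mgh = ½mv² ⇒ v = √(v₀² + 2gh) = √(8.99892² + 2·10.1·28.0) = 25.4279 m/s = 56.88 mph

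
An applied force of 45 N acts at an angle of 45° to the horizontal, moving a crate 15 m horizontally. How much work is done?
W = F·d·cosθ = (45)(15)cos(45°) = 477.3 J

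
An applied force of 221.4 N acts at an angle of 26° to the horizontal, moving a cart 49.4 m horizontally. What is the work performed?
W = F·d·cosθ = (221.4)(49.4)cos(26°) = 9830 J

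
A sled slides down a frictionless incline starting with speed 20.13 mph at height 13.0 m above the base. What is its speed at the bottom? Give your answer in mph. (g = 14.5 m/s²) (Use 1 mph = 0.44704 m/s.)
Convert to SI: v₀ = 8.99892 m/s, h = 13.0 m
½mv₀² + mgh = ½mv² ⇒ v = √(v₀² + 2gh) = √(8.99892² + 2·14.5·13.0) = 21.4005 m/s = 47.87 mph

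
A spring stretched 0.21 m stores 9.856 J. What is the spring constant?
k = 2·PE/x² = 2·9.856/(0.21)² = 447.0 N/m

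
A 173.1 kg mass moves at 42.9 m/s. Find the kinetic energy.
KE = ½mv² = ½(173.1)(42.9)² = 159300 J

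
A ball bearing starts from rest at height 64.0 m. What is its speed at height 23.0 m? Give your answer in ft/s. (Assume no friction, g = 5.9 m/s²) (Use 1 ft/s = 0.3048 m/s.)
mgh₁ = mgh₂ + ½mv² ⇒ v = √(2g(h₁−h₂)) = √(2·5.9·41.0) = 21.9955 m/s = 72.16 ft/s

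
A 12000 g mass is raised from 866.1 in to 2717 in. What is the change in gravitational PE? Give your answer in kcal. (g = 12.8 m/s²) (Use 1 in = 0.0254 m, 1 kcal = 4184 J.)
Convert to SI: m = 12.0 kg, Δh = 47.0129 m
ΔPE = mgΔh = (12.0)(12.8)(47.0129) = 7221.18 J = 1.726 kcal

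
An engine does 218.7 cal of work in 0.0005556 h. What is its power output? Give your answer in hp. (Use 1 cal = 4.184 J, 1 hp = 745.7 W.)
Convert to SI: W = 915.041 J, t = 2.00016 s
P = W/t = 915.041/2.00016 = 457.484 W = 0.6135 hp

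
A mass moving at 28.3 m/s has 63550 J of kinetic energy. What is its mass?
m = 2·KE/v² = 2·63550/(28.3)² = 158.7 kg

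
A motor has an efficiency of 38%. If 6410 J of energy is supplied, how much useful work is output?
W_out = η·W_in = 0.38·6410 = 2435.8 J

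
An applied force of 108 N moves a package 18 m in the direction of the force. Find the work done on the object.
W = F·d = (108)(18) = 1944 J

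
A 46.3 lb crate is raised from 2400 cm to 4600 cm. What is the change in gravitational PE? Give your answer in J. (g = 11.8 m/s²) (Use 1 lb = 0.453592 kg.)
Convert to SI: m = 21.0013 kg, Δh = 22.0 m
ΔPE = mgΔh = (21.0013)(11.8)(22.0) = 5452 J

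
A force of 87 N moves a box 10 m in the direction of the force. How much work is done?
W = F·d = (87)(10) = 870.0 J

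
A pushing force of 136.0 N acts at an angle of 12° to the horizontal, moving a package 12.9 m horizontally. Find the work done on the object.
W = F·d·cosθ = (136.0)(12.9)cos(12°) = 1716 J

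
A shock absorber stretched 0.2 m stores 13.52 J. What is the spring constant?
k = 2·PE/x² = 2·13.52/(0.2)² = 676.0 N/m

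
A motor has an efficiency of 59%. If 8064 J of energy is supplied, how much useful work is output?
W_out = η·W_in = 0.59·8064 = 4757.76 J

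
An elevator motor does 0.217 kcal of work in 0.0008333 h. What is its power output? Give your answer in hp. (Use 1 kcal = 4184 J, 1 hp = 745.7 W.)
Convert to SI: W = 907.928 J, t = 2.99988 s
P = W/t = 907.928/2.99988 = 302.655 W = 0.4059 hp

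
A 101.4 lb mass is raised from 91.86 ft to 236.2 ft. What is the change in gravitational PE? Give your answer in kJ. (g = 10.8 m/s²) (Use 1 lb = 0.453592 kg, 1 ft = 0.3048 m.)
Convert to SI: m = 45.9942 kg, Δh = 43.9948 m
ΔPE = mgΔh = (45.9942)(10.8)(43.9948) = 21853.9 J = 21.85 kJ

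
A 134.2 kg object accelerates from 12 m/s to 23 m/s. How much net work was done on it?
W = ΔKE = ½m(v₂² − v₁²) = ½(134.2)(23² − 12²) = 25833.5 J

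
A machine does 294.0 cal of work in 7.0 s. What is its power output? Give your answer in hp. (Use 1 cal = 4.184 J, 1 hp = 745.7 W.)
Convert to SI: W = 1230.1 J, t = 7.0 s
P = W/t = 1230.1/7.0 = 175.728 W = 0.2357 hp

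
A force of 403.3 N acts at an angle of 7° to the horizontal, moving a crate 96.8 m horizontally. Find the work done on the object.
W = F·d·cosθ = (403.3)(96.8)cos(7°) = 38750 J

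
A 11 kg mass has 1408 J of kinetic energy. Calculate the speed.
v = √(2·KE/m) = √(2·1408/11) = 16.0 m/s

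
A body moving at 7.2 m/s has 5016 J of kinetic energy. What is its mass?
m = 2·KE/v² = 2·5016/(7.2)² = 193.5 kg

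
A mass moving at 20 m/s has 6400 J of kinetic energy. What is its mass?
m = 2·KE/v² = 2·6400/(20)² = 32.0 kg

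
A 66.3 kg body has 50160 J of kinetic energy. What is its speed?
v = √(2·KE/m) = √(2·50160/66.3) = 38.9 m/s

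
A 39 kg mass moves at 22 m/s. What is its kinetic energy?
KE = ½mv² = ½(39)(22)² = 9438.0 J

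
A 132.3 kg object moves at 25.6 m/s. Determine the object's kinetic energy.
KE = ½mv² = ½(132.3)(25.6)² = 43350 J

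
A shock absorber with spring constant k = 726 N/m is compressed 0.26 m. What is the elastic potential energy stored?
PE = ½kx² = ½(726)(0.26)² = 24.54 J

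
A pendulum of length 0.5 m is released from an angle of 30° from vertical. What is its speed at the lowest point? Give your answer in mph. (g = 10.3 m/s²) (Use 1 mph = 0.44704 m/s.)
h = L(1 − cosθ) = 0.5(1 − cos30°) = 0.0669873 m
v = √(2gh) = √(2·10.3·0.0669873) = 1.17471 m/s = 2.628 mph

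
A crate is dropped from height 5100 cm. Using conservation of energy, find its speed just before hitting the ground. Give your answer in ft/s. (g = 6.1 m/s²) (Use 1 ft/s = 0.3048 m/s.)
Convert to SI: h = 51.0 m
mgh = ½mv² ⇒ v = √(2gh) = √(2·6.1·51.0) = 24.9439 m/s = 81.84 ft/s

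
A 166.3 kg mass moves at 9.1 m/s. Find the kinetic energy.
KE = ½mv² = ½(166.3)(9.1)² = 6886 J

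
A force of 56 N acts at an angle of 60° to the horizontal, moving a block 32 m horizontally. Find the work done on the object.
W = F·d·cosθ = (56)(32)cos(60°) = 896.0 J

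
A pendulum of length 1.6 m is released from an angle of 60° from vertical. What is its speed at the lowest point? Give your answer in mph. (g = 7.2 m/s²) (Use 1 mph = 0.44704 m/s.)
h = L(1 − cosθ) = 1.6(1 − cos60°) = 0.8 m
v = √(2gh) = √(2·7.2·0.8) = 3.39411 m/s = 7.592 mph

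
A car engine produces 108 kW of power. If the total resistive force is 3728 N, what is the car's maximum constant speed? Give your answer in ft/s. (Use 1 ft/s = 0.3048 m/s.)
P = Fv ⇒ v = P/F = 108000 W/3728.0 N = 28.97 m/s = 95.05 ft/s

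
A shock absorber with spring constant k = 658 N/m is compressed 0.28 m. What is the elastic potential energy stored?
PE = ½kx² = ½(658)(0.28)² = 25.79 J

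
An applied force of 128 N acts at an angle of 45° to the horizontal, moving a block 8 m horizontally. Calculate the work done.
W = F·d·cosθ = (128)(8)cos(45°) = 724.1 J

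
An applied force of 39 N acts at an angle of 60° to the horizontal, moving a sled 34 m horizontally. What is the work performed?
W = F·d·cosθ = (39)(34)cos(60°) = 663.0 J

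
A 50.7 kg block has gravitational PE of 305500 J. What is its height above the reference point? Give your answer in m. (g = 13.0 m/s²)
h = PE/(mg) = 305500/(50.7·13.0) = 463.5 m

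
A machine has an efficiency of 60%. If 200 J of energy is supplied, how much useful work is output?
W_out = η·W_in = 0.6·200 = 120.0 J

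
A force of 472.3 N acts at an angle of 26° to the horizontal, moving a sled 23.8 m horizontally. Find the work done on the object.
W = F·d·cosθ = (472.3)(23.8)cos(26°) = 10100 J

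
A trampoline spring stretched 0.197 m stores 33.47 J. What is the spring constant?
k = 2·PE/x² = 2·33.47/(0.197)² = 1725 N/m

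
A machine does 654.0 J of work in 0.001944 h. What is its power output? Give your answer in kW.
Convert to SI: W = 654.0 J, t = 6.9984 s
P = W/t = 654.0/6.9984 = 93.4499 W = 0.09345 kW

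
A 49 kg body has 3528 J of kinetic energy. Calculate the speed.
v = √(2·KE/m) = √(2·3528/49) = 12.0 m/s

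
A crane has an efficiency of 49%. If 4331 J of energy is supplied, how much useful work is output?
W_out = η·W_in = 0.49·4331 = 2122.19 J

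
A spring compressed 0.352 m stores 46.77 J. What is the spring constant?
k = 2·PE/x² = 2·46.77/(0.352)² = 754.9 N/m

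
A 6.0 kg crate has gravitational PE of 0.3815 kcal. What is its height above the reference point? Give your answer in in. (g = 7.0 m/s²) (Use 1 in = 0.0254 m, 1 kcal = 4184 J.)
Convert to SI: m = 6.0 kg, PE = 1596.2 J
h = PE/(mg) = 1596.2/(6.0·7.0) = 38.0047 m = 1496 in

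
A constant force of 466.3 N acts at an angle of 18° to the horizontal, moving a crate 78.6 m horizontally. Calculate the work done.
W = F·d·cosθ = (466.3)(78.6)cos(18°) = 34860 J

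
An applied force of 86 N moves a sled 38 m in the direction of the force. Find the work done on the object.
W = F·d = (86)(38) = 3268 J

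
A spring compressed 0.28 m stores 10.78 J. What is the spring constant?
k = 2·PE/x² = 2·10.78/(0.28)² = 275.0 N/m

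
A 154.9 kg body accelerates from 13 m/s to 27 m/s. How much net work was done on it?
W = ΔKE = ½m(v₂² − v₁²) = ½(154.9)(27² − 13²) = 43372.0 J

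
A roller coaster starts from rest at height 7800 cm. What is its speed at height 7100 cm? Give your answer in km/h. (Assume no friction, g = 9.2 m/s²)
Convert to SI: h₁−h₂ = 7.0 m
mgh₁ = mgh₂ + ½mv² ⇒ v = √(2g(h₁−h₂)) = √(2·9.2·7.0) = 11.349 m/s = 40.86 km/h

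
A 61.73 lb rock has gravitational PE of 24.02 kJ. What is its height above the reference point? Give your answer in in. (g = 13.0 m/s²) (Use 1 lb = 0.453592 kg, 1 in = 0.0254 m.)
Convert to SI: m = 28.0002 kg, PE = 24020.0 J
h = PE/(mg) = 24020.0/(28.0002·13.0) = 65.9885 m = 2598 in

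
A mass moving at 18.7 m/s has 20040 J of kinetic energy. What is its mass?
m = 2·KE/v² = 2·20040/(18.7)² = 114.6 kg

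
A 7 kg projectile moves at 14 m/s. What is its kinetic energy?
KE = ½mv² = ½(7)(14)² = 686.0 J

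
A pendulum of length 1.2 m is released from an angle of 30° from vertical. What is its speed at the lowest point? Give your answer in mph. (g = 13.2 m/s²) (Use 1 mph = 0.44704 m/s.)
h = L(1 − cosθ) = 1.2(1 − cos30°) = 0.16077 m
v = √(2gh) = √(2·13.2·0.16077) = 2.06017 m/s = 4.608 mph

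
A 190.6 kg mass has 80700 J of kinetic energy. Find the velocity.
v = √(2·KE/m) = √(2·80700/190.6) = 29.1 m/s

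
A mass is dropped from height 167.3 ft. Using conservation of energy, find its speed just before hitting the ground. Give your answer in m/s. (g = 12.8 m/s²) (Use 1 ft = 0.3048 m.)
Convert to SI: h = 50.993 m
mgh = ½mv² ⇒ v = √(2gh) = √(2·12.8·50.993) = 36.13 m/s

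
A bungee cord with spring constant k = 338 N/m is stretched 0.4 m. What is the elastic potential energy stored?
PE = ½kx² = ½(338)(0.4)² = 27.04 J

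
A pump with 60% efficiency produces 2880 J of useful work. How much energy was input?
W_in = W_out/η = 2880/0.6 = 4800 J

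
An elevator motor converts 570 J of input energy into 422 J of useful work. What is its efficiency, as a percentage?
η = W_out/W_in = 422/570 = 74.04%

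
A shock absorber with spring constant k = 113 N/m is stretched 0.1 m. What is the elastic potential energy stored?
PE = ½kx² = ½(113)(0.1)² = 0.565 J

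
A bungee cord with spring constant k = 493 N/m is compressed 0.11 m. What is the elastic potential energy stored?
PE = ½kx² = ½(493)(0.11)² = 2.983 J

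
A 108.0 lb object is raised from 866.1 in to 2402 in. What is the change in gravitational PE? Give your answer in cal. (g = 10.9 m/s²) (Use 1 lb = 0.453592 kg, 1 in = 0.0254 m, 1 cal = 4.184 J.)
Convert to SI: m = 48.9879 kg, Δh = 39.0119 m
ΔPE = mgΔh = (48.9879)(10.9)(39.0119) = 20831.1 J = 4979 cal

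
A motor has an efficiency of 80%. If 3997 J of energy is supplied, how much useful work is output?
W_out = η·W_in = 0.8·3997 = 3197.6 J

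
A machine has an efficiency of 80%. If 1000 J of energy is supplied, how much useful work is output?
W_out = η·W_in = 0.8·1000 = 800.0 J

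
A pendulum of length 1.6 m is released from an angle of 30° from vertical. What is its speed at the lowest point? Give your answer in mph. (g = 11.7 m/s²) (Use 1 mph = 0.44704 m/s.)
h = L(1 − cosθ) = 1.6(1 − cos30°) = 0.214359 m
v = √(2gh) = √(2·11.7·0.214359) = 2.23964 m/s = 5.01 mph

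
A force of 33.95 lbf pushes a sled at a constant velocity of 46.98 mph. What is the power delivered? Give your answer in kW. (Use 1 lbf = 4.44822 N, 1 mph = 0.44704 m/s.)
Convert to SI: F = 151.017 N, v = 21.0019 m/s
P = Fv = (151.017)(21.0019) = 3171.65 W = 3.172 kW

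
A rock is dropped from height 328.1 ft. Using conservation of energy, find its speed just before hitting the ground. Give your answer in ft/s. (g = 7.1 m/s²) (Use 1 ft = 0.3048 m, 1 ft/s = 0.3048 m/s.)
Convert to SI: h = 100.005 m
mgh = ½mv² ⇒ v = √(2gh) = √(2·7.1·100.005) = 37.6838 m/s = 123.6 ft/s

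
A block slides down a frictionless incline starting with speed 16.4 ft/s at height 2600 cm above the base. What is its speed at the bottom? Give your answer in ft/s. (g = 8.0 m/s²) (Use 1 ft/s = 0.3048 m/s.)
Convert to SI: v₀ = 4.99872 m/s, h = 26.0 m
½mv₀² + mgh = ½mv² ⇒ v = √(v₀² + 2gh) = √(4.99872² + 2·8.0·26.0) = 20.9997 m/s = 68.9 ft/s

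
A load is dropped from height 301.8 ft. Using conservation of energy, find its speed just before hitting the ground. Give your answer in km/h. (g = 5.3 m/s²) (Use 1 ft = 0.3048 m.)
Convert to SI: h = 91.9886 m
mgh = ½mv² ⇒ v = √(2gh) = √(2·5.3·91.9886) = 31.2263 m/s = 112.4 km/h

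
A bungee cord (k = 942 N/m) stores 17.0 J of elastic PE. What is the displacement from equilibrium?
x = √(2·PE/k) = √(2·17.0/942) = 0.19 m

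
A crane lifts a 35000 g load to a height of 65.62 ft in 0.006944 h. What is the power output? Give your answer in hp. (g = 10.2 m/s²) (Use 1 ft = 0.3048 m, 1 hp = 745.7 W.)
Convert to SI: m = 35.0 kg, h = 20.001 m, t = 24.9984 s
P = mgh/t = (35.0)(10.2)(20.001)/24.9984 = 285.632 W = 0.383 hp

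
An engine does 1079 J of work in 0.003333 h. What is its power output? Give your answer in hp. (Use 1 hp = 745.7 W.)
Convert to SI: W = 1079.0 J, t = 11.9988 s
P = W/t = 1079.0/11.9988 = 89.9257 W = 0.1206 hp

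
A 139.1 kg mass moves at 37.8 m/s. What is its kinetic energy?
KE = ½mv² = ½(139.1)(37.8)² = 99380 J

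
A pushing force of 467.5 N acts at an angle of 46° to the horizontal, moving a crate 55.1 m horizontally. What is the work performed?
W = F·d·cosθ = (467.5)(55.1)cos(46°) = 17890 J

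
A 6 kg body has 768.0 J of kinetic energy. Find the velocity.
v = √(2·KE/m) = √(2·768.0/6) = 16.0 m/s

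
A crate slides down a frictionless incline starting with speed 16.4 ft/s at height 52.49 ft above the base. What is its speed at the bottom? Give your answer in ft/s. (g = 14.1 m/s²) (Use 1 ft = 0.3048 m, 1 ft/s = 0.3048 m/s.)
Convert to SI: v₀ = 4.99872 m/s, h = 15.999 m
½mv₀² + mgh = ½mv² ⇒ v = √(v₀² + 2gh) = √(4.99872² + 2·14.1·15.999) = 21.821 m/s = 71.59 ft/s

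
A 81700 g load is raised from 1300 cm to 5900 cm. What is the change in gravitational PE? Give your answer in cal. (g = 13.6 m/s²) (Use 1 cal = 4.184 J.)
Convert to SI: m = 81.7 kg, Δh = 46.0 m
ΔPE = mgΔh = (81.7)(13.6)(46.0) = 51111.5 J = 12220 cal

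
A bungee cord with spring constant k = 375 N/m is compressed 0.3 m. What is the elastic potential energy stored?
PE = ½kx² = ½(375)(0.3)² = 16.88 J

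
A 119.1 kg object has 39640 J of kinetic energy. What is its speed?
v = √(2·KE/m) = √(2·39640/119.1) = 25.8 m/s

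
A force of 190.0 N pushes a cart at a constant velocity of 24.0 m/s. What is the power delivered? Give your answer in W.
P = Fv = (190.0)(24.0) = 4560 W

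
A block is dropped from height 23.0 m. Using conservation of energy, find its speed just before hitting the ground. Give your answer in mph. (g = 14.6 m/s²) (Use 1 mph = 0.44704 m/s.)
mgh = ½mv² ⇒ v = √(2gh) = √(2·14.6·23.0) = 25.9152 m/s = 57.97 mph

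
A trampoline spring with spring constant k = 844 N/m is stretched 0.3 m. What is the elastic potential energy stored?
PE = ½kx² = ½(844)(0.3)² = 37.98 J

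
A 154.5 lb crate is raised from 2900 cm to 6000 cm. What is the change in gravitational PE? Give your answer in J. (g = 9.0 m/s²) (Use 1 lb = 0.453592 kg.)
Convert to SI: m = 70.08 kg, Δh = 31.0 m
ΔPE = mgΔh = (70.08)(9.0)(31.0) = 19550 J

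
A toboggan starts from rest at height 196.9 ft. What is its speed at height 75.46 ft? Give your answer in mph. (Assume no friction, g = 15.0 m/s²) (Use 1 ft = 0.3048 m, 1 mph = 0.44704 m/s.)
Convert to SI: h₁−h₂ = 37.0149 m
mgh₁ = mgh₂ + ½mv² ⇒ v = √(2g(h₁−h₂)) = √(2·15.0·37.0149) = 33.3234 m/s = 74.54 mph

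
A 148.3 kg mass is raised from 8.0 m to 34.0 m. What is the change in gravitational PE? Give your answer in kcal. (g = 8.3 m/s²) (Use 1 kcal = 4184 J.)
ΔPE = mgΔh = (148.3)(8.3)(26.0) = 32003.1 J = 7.649 kcal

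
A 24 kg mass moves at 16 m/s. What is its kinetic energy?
KE = ½mv² = ½(24)(16)² = 3072.0 J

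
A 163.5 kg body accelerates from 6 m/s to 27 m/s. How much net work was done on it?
W = ΔKE = ½m(v₂² − v₁²) = ½(163.5)(27² − 6²) = 56652.75 J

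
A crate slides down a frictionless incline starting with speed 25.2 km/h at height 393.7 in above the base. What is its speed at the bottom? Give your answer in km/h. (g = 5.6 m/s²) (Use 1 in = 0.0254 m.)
Convert to SI: v₀ = 7.0 m/s, h = 9.99998 m
½mv₀² + mgh = ½mv² ⇒ v = √(v₀² + 2gh) = √(7.0² + 2·5.6·9.99998) = 12.6886 m/s = 45.68 km/h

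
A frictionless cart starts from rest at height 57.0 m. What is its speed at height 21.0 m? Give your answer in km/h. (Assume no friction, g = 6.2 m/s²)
mgh₁ = mgh₂ + ½mv² ⇒ v = √(2g(h₁−h₂)) = √(2·6.2·36.0) = 21.1282 m/s = 76.06 km/h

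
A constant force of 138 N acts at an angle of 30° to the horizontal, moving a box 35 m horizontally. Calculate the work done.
W = F·d·cosθ = (138)(35)cos(30°) = 4183 J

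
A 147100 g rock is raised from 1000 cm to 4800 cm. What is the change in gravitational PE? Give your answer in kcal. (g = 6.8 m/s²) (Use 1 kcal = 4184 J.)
Convert to SI: m = 147.1 kg, Δh = 38.0 m
ΔPE = mgΔh = (147.1)(6.8)(38.0) = 38010.6 J = 9.085 kcal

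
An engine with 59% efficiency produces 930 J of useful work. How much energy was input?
W_in = W_out/η = 930/0.59 = 1576 J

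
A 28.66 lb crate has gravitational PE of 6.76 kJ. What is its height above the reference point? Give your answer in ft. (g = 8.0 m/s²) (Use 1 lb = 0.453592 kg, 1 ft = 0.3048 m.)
Convert to SI: m = 12.9999 kg, PE = 6760.0 J
h = PE/(mg) = 6760.0/(12.9999·8.0) = 65.0003 m = 213.3 ft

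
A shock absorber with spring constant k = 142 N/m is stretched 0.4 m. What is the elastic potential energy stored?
PE = ½kx² = ½(142)(0.4)² = 11.36 J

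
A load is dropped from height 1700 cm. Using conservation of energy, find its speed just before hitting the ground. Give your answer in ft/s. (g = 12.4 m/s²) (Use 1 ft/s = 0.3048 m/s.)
Convert to SI: h = 17.0 m
mgh = ½mv² ⇒ v = √(2gh) = √(2·12.4·17.0) = 20.5329 m/s = 67.37 ft/s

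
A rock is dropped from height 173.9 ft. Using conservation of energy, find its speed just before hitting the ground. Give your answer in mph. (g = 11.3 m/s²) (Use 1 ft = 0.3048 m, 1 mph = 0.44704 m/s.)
Convert to SI: h = 53.0047 m
mgh = ½mv² ⇒ v = √(2gh) = √(2·11.3·53.0047) = 34.6108 m/s = 77.42 mph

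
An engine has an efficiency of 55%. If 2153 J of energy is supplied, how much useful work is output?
W_out = η·W_in = 0.55·2153 = 1184.15 J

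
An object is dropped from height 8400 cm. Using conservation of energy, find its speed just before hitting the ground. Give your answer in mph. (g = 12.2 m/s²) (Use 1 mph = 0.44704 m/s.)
Convert to SI: h = 84.0 m
mgh = ½mv² ⇒ v = √(2gh) = √(2·12.2·84.0) = 45.2725 m/s = 101.3 mph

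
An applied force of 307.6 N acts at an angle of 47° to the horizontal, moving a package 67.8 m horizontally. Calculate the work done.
W = F·d·cosθ = (307.6)(67.8)cos(47°) = 14220 J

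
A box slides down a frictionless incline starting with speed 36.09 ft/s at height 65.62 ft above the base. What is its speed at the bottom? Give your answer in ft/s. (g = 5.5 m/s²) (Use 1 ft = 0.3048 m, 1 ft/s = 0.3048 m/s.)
Convert to SI: v₀ = 11.0002 m/s, h = 20.001 m
½mv₀² + mgh = ½mv² ⇒ v = √(v₀² + 2gh) = √(11.0002² + 2·5.5·20.001) = 18.4666 m/s = 60.59 ft/s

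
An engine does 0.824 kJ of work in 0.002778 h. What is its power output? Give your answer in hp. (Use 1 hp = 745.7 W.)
Convert to SI: W = 824.0 J, t = 10.0008 s
P = W/t = 824.0/10.0008 = 82.3934 W = 0.1105 hp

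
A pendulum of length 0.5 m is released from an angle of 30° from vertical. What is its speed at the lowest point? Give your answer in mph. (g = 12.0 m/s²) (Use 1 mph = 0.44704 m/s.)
h = L(1 − cosθ) = 0.5(1 − cos30°) = 0.0669873 m
v = √(2gh) = √(2·12.0·0.0669873) = 1.26795 m/s = 2.836 mph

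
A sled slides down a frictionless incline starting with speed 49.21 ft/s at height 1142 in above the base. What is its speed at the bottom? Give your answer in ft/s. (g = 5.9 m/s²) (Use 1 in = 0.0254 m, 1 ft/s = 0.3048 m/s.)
Convert to SI: v₀ = 14.9992 m/s, h = 29.0068 m
½mv₀² + mgh = ½mv² ⇒ v = √(v₀² + 2gh) = √(14.9992² + 2·5.9·29.0068) = 23.8171 m/s = 78.14 ft/s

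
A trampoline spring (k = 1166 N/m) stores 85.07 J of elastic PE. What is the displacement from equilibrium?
x = √(2·PE/k) = √(2·85.07/1166) = 0.382 m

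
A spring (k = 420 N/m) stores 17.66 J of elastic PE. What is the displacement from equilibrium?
x = √(2·PE/k) = √(2·17.66/420) = 0.29 m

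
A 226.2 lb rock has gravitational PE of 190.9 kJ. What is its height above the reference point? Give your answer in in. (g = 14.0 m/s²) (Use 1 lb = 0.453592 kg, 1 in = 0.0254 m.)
Convert to SI: m = 102.603 kg, PE = 190900 J
h = PE/(mg) = 190900/(102.603·14.0) = 132.898 m = 5232 in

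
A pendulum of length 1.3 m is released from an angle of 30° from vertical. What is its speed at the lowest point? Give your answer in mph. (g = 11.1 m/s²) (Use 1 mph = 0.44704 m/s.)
h = L(1 − cosθ) = 1.3(1 − cos30°) = 0.174167 m
v = √(2gh) = √(2·11.1·0.174167) = 1.96634 m/s = 4.399 mph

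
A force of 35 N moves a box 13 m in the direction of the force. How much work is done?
W = F·d = (35)(13) = 455.0 J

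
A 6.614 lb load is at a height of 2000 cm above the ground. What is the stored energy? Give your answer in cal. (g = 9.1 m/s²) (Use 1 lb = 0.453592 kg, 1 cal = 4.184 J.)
Convert to SI: m = 3.00006 kg, h = 20.0 m
PE = mgh = (3.00006)(9.1)(20.0) = 546.01 J = 130.5 cal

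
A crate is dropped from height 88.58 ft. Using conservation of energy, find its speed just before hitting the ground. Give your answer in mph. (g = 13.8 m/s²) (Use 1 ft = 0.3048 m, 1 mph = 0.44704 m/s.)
Convert to SI: h = 26.9992 m
mgh = ½mv² ⇒ v = √(2gh) = √(2·13.8·26.9992) = 27.2979 m/s = 61.06 mph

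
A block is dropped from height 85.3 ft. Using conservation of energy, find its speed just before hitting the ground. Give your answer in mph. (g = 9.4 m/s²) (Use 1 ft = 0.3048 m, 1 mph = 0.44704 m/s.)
Convert to SI: h = 25.9994 m
mgh = ½mv² ⇒ v = √(2gh) = √(2·9.4·25.9994) = 22.1086 m/s = 49.46 mph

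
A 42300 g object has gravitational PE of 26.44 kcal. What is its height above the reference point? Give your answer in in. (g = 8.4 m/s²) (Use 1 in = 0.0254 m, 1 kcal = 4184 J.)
Convert to SI: m = 42.3 kg, PE = 110625 J
h = PE/(mg) = 110625/(42.3·8.4) = 311.339 m = 12260 in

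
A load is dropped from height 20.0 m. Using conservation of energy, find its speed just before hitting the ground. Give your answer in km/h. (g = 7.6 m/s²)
mgh = ½mv² ⇒ v = √(2gh) = √(2·7.6·20.0) = 17.4356 m/s = 62.77 km/h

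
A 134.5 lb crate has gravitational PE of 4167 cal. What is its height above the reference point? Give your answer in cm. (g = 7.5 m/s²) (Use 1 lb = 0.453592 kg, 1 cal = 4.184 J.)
Convert to SI: m = 61.0081 kg, PE = 17434.7 J
h = PE/(mg) = 17434.7/(61.0081·7.5) = 38.1036 m = 3810 cm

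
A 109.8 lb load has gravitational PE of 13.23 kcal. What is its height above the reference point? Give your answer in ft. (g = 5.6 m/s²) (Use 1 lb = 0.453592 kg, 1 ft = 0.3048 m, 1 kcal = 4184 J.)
Convert to SI: m = 49.8044 kg, PE = 55354.3 J
h = PE/(mg) = 55354.3/(49.8044·5.6) = 198.47 m = 651.1 ft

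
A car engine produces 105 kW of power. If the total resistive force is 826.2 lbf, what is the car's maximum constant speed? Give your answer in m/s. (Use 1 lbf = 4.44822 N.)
Convert to SI: F = 3675.12 N
P = Fv ⇒ v = P/F = 105000 W/3675.12 N = 28.57 m/s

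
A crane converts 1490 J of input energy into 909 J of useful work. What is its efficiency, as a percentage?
η = W_out/W_in = 909/1490 = 61.01%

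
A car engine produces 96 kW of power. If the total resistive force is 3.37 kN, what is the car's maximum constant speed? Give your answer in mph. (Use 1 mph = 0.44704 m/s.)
Convert to SI: F = 3370.0 N
P = Fv ⇒ v = P/F = 96000 W/3370.0 N = 28.4866 m/s = 63.72 mph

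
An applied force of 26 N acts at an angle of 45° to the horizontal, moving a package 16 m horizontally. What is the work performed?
W = F·d·cosθ = (26)(16)cos(45°) = 294.2 J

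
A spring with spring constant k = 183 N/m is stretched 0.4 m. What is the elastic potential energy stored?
PE = ½kx² = ½(183)(0.4)² = 14.64 J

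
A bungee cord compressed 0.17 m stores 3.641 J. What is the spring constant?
k = 2·PE/x² = 2·3.641/(0.17)² = 252.0 N/m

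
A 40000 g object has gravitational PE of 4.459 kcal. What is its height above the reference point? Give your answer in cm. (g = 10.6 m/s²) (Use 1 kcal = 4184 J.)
Convert to SI: m = 40.0 kg, PE = 18656.5 J
h = PE/(mg) = 18656.5/(40.0·10.6) = 44.0011 m = 4400 cm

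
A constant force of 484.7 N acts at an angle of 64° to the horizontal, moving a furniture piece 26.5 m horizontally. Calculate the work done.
W = F·d·cosθ = (484.7)(26.5)cos(64°) = 5631 J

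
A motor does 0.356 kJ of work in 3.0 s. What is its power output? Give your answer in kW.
Convert to SI: W = 356.0 J, t = 3.0 s
P = W/t = 356.0/3.0 = 118.667 W = 0.1187 kW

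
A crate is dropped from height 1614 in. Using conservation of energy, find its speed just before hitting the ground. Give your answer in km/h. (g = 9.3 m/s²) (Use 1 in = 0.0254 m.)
Convert to SI: h = 40.9956 m
mgh = ½mv² ⇒ v = √(2gh) = √(2·9.3·40.9956) = 27.6137 m/s = 99.41 km/h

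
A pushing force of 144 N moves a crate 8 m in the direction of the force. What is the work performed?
W = F·d = (144)(8) = 1152 J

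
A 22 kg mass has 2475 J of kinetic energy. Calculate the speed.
v = √(2·KE/m) = √(2·2475/22) = 15.0 m/s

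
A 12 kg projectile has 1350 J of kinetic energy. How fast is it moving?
v = √(2·KE/m) = √(2·1350/12) = 15.0 m/s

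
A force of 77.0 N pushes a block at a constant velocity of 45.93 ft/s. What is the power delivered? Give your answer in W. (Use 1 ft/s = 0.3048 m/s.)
Convert to SI: F = 77.0 N, v = 13.9995 m/s
P = Fv = (77.0)(13.9995) = 1078 W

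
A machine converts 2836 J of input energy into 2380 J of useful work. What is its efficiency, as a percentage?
η = W_out/W_in = 2380/2836 = 83.92%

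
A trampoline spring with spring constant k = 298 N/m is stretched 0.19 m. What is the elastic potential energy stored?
PE = ½kx² = ½(298)(0.19)² = 5.379 J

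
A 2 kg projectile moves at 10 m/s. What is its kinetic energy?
KE = ½mv² = ½(2)(10)² = 100.0 J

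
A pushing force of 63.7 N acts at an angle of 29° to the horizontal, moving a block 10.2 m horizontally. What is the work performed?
W = F·d·cosθ = (63.7)(10.2)cos(29°) = 568.3 J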